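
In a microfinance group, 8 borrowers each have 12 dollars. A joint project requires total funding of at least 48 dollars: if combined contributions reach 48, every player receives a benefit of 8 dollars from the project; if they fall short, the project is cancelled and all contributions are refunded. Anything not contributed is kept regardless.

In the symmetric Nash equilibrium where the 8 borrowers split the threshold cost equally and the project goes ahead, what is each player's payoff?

Equal share of the threshold: 48/8 = 6.
At this profile no one gains by cutting their contribution: any cut drops the total below 48, the project is cancelled, contributions are refunded, and the deviator ends with 12, which is less than 12 − 6 + 8 = 14. Contributing more than 6 just wastes the excess. So contributing exactly 6 is a best response.
Each player's payoff: 12 − 6 + 8 = 14.

14 dollars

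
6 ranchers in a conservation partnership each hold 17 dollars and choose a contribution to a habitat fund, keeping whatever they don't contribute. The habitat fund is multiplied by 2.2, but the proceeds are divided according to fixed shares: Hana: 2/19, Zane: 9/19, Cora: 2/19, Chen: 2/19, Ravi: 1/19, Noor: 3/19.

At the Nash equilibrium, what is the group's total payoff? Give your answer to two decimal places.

For player j, contributing a unit is worthwhile iff 2.2 × (j's share) ≥ 1, i.e. iff j's share is at least 0.4545.
The only share above 0.4545 is Zane's 9/19, contributing 17; the remaining 5 contribute 0. Total contributed: 17.
The habitat fund pays out 2.2 × 17 = 37.40 in total (split across the unequal shares, but the aggregate is all that matters for the group sum).
The 5 free-riders keep 17 each, adding 85. Group total = 85 + 37.40 = 122.40.

122.40 dollars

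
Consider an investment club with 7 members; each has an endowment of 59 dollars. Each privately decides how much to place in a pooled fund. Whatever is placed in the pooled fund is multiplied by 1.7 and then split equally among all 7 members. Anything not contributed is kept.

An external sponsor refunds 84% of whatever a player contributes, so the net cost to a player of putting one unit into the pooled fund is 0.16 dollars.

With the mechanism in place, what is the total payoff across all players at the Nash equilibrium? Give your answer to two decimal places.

1049.02 dollars

The effective private return per unit is now (1.7/7) / 0.16 = 1.5179 > 1, so every player's dominant strategy flips to full contribution.
So the Nash equilibrium is full contribution by all 7; the group earns 7 × (59 × 0.84 + 1.7 × 59) = 1049.02.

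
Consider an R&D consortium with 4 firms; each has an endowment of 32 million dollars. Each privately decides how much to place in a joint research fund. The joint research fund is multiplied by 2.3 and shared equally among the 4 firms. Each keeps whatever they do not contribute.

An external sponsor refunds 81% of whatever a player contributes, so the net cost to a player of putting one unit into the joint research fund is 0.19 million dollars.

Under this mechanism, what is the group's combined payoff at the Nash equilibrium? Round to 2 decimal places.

398.08 million dollars

Under the mechanism each unit contributed yields (2.3/4) / 0.19 = 3.0263 back to its contributor per unit of net cost, which exceeds 1, making full contribution the dominant choice for everyone.
At the Nash equilibrium everyone contributes 32. Group total payoff = 4 × (32 × 0.81 + 2.3 × 32) = 398.08.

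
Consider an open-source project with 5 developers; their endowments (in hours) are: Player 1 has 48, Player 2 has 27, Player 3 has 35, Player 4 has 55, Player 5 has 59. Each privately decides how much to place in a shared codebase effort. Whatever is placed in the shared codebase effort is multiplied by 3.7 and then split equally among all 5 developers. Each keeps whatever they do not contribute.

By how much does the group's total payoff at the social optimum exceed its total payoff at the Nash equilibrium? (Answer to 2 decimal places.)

The private return per contributed unit is 3.7/5 = 0.7400 < 1 for every player regardless of endowment, so the Nash equilibrium is zero contribution and the group total is Σ E_j = 48 + 27 + 35 + 55 + 59 = 224.
Each contributed unit returns 3.700 to the group, so the social optimum is full contribution by everyone: group total = 3.700 × 224 = 828.80.
Efficiency loss = (3.700 − 1) × 224 = 604.80.

604.80 hours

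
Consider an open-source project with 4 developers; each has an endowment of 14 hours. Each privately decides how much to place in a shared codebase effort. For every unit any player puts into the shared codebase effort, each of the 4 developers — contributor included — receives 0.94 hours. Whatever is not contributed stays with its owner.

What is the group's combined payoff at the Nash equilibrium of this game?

The private return per contributed unit is 0.94 < 1, so contributing 0 is dominant for every player. At the Nash equilibrium everyone keeps their 14, and the group total is 4 × 14 = 56.

56.00 hours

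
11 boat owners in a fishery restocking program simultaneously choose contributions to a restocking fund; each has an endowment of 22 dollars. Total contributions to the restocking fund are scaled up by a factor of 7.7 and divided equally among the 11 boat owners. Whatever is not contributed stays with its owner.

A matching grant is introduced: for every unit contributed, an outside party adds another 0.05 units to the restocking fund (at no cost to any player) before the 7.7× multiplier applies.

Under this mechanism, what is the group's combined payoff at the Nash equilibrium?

With the mechanism, a contributed unit returns 7.7 × 1.05 / 11 = 0.7350 per unit of net cost — still below 1 — so contributing 0 remains dominant for every player.
At the Nash equilibrium no one contributes; group total payoff = 11 × 22 = 242.

242.00 dollars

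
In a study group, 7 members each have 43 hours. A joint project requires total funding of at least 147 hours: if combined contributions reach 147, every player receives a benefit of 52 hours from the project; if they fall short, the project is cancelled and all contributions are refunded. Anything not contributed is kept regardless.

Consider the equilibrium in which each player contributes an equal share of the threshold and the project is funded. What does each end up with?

Equal share of the threshold: 147/7 = 21.
At this profile no one gains by cutting their contribution: any cut drops the total below 147, the project is cancelled, contributions are refunded, and the deviator ends with 43, which is less than 43 − 21 + 52 = 74. Contributing more than 21 just wastes the excess. So contributing exactly 21 is a best response.
Each player's payoff: 43 − 21 + 52 = 74.

74 hours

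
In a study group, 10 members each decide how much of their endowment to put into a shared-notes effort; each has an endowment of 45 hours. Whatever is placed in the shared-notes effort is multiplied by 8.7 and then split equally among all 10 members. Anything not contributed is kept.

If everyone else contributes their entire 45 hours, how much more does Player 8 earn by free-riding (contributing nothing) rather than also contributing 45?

Switching from a contribution of 45 to 0 lets Player 8 keep an extra 45 hours, but lowers the shared-notes effort by 45, which costs Player 8 their own share of that drop: 8.7/10 × 45 = 39.15.
Net gain = 45 − 39.15 = 5.85. The private return per contributed unit (0.8700) is below 1, so free-riding is indeed the best response regardless of what the others do.

5.85 hours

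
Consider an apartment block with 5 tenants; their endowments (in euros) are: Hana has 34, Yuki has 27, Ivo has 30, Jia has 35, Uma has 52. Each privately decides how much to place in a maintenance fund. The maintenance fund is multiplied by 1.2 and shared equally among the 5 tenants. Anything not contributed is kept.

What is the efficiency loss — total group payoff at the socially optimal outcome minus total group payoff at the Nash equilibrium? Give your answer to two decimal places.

The private return per contributed unit is 1.2/5 = 0.2400 < 1 for every player regardless of endowment, so the Nash equilibrium is zero contribution and the group total is Σ E_j = 34 + 27 + 30 + 35 + 52 = 178.
Each contributed unit returns 1.200 to the group, so the social optimum is full contribution by everyone: group total = 1.200 × 178 = 213.60.
Efficiency loss = (1.200 − 1) × 178 = 35.60.

35.60 euros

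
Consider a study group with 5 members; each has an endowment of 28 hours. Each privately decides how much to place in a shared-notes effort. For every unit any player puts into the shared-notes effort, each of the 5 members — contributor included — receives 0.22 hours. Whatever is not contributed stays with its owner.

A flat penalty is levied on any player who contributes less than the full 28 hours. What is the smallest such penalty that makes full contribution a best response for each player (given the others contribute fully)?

Given the others contribute fully, the best deviation is to contribute 0 (any partial contribution still incurs the fine and gives up units whose private return 0.22 is below 1).
Deviating from 28 to 0 saves 28 hours but forfeits the deviator's share of the drop in the shared-notes effort: 0.22 × 28 = 6.16.
So the deviation gain is 28 − 6.16 = 21.84, and the fine must be at least 21.84 hours to wipe it out.

21.84 hours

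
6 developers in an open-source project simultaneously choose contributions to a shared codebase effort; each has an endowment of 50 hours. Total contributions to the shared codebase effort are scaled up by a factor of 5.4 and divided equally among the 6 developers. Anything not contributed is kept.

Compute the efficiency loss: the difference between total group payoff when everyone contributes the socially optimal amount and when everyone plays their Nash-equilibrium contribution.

Each contributed unit returns 5.4/6 = 0.9000 to its contributor — below 1 — so contributing 0 is dominant for every player. At the Nash equilibrium everyone keeps their 50, and the group total is 6 × 50 = 300.
Each contributed unit returns 5.400 to the group as a whole (0.9000 to each of 6 players), which exceeds 1, so the social optimum is full contribution: group total = 5.400 × 300 = 1620.00.
Efficiency loss = 1620.00 − 300 = 1320.00.

1320.00 hours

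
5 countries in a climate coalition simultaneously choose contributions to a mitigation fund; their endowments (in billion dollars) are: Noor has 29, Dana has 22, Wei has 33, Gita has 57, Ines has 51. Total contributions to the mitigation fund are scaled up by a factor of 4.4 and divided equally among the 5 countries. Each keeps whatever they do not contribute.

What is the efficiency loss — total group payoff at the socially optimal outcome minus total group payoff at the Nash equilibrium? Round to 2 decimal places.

652.80 billion dollars

The private return per contributed unit is 4.4/5 = 0.8800 < 1 for every player regardless of endowment, so the Nash equilibrium is zero contribution and the group total is Σ E_j = 29 + 22 + 33 + 57 + 51 = 192.
Each contributed unit returns 4.400 to the group, so the social optimum is full contribution by everyone: group total = 4.400 × 192 = 844.80.
Efficiency loss = (4.400 − 1) × 192 = 652.80.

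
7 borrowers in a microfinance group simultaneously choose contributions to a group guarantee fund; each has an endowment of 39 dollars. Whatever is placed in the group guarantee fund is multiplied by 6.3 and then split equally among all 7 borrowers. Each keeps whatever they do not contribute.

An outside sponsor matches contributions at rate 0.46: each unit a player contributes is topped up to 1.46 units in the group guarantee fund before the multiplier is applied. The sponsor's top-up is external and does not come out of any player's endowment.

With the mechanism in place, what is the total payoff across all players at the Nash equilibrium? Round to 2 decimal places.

2511.05 dollars

Under the mechanism each unit contributed yields 6.3 × 1.46 / 7 = 1.3140 back to its contributor per unit of net cost, which exceeds 1, making full contribution the dominant choice for everyone.
So the Nash equilibrium is full contribution by all 7; the group earns 6.3 × 1.46 × 273 = 2511.05.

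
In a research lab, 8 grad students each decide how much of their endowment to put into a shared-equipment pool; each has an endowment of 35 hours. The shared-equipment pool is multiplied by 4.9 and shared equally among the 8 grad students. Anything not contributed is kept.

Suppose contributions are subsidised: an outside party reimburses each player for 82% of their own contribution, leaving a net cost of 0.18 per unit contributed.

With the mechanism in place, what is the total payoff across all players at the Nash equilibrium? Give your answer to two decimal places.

1601.60 hours

With the mechanism, a contributed unit returns (4.9/8) / 0.18 = 3.4028 per unit of net cost to the contributor — now above 1 — so contributing fully is weakly dominant for every player.
So the Nash equilibrium is full contribution by all 8; the group earns 8 × (35 × 0.82 + 4.9 × 35) = 1601.60.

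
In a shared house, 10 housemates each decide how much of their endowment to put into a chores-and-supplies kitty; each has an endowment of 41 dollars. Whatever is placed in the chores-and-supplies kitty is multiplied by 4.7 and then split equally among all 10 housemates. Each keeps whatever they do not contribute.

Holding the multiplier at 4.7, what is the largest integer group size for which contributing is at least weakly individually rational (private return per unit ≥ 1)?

Private return per unit is 4.7/(group size), which is ≥ 1 whenever the group size is ≤ 4.7.
The largest such integer is 4.

4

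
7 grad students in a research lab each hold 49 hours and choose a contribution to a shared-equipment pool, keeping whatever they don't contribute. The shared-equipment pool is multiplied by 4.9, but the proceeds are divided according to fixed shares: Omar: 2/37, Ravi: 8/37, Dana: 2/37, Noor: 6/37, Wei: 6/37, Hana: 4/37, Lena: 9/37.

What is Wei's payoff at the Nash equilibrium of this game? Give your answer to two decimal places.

126.87 hours

For player j, contributing a unit is worthwhile iff 4.9 × (j's share) ≥ 1, i.e. iff j's share is at least 0.2041.
The shares above 0.2041 belong to Ravi and Lena, contributing 49 each; the remaining 5 contribute 0. Total contributed: 98.
Wei keeps 49 and receives 4.9 × 98 × 6/37 = 77.87 from the shared-equipment pool, for a payoff of 126.87.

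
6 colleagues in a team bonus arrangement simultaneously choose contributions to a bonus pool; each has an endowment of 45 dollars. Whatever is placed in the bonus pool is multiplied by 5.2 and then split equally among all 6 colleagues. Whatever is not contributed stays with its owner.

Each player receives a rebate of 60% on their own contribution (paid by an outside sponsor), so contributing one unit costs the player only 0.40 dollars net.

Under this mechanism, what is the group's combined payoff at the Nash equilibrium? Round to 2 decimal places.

With the mechanism, a contributed unit returns (5.2/6) / 0.40 = 2.1667 per unit of net cost to the contributor — now above 1 — so contributing fully is weakly dominant for every player.
So the Nash equilibrium is full contribution by all 6; the group earns 6 × (45 × 0.60 + 5.2 × 45) = 1566.00.

1566.00 dollars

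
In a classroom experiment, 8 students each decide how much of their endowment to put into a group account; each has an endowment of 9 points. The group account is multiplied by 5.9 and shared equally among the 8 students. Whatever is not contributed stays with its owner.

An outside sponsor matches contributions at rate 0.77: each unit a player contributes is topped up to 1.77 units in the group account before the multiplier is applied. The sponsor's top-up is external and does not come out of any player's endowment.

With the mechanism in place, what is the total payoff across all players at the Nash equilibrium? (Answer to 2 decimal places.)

Under the mechanism each unit contributed yields 5.9 × 1.77 / 8 = 1.3054 back to its contributor per unit of net cost, which exceeds 1, making full contribution the dominant choice for everyone.
So the Nash equilibrium is full contribution by all 8; the group earns 5.9 × 1.77 × 72 = 751.90.

751.90 points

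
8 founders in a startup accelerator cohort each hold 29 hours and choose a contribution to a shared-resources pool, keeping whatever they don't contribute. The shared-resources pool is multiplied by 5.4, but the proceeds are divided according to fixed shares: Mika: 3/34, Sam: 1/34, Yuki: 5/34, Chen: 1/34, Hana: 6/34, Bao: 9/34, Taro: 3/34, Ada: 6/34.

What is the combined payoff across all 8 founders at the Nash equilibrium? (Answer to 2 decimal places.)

359.60 hours

Player j's private return per contributed unit is 5.4 × (j's share). Contributing is weakly dominant for j when that share is at least 1/5.4 = 0.1852, and contributing 0 is dominant otherwise.
The only share above 0.1852 is Bao's 9/34, contributing 29; the remaining 7 contribute 0. Total contributed: 29.
The shared-resources pool pays out 5.4 × 29 = 156.60 in total (split across the unequal shares, but the aggregate is all that matters for the group sum).
The 7 free-riders keep 29 each, adding 203. Group total = 203 + 156.60 = 359.60.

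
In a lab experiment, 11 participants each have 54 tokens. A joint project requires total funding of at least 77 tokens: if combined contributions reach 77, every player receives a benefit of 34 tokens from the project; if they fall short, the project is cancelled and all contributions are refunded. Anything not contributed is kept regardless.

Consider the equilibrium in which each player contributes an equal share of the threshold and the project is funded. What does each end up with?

81 tokens

Equal share of the threshold: 77/11 = 7.
At this profile no one gains by cutting their contribution: any cut drops the total below 77, the project is cancelled, contributions are refunded, and the deviator ends with 54, which is less than 54 − 7 + 34 = 81. Contributing more than 7 just wastes the excess. So contributing exactly 7 is a best response.
Each player's payoff: 54 − 7 + 34 = 81.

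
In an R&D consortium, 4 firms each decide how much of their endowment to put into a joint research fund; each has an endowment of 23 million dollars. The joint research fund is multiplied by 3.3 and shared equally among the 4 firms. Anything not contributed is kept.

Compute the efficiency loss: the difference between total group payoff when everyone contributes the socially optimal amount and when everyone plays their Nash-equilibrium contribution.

Each contributed unit returns 3.3/4 = 0.8250 to its contributor — below 1 — so contributing 0 is dominant for every player. At the Nash equilibrium everyone keeps their 23, and the group total is 4 × 23 = 92.
Each contributed unit returns 3.300 to the group as a whole (0.8250 to each of 4 players), which exceeds 1, so the social optimum is full contribution: group total = 3.300 × 92 = 303.60.
Efficiency loss = 303.60 − 92 = 211.60.

211.60 million dollars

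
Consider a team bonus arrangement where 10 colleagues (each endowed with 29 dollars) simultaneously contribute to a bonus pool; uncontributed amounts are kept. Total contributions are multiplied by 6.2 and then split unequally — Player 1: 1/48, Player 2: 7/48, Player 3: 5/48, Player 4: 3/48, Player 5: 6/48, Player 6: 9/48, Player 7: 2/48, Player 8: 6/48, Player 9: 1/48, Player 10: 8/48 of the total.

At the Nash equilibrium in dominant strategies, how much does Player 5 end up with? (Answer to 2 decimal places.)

For player j, contributing a unit is worthwhile iff 6.2 × (j's share) ≥ 1, i.e. iff j's share is at least 0.1613.
Player 6 and Player 10 are above the threshold, contributing 29 each; the remaining 8 contribute 0. Total contributed: 58.
Player 5 keeps 29 and receives 6.2 × 58 × 6/48 = 44.95 from the bonus pool, for a payoff of 73.95.

73.95 dollars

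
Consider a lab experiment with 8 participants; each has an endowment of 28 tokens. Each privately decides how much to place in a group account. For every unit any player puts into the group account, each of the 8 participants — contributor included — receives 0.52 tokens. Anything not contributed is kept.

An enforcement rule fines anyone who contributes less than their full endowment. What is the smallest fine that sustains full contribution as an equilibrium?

13.44 tokens

Given the others contribute fully, the best deviation is to contribute 0 (any partial contribution still incurs the fine and gives up units whose private return 0.52 is below 1).
Deviating from 28 to 0 saves 28 tokens but forfeits the deviator's share of the drop in the group account: 0.52 × 28 = 14.56.
So the deviation gain is 28 − 14.56 = 13.44, and the fine must be at least 13.44 tokens to wipe it out.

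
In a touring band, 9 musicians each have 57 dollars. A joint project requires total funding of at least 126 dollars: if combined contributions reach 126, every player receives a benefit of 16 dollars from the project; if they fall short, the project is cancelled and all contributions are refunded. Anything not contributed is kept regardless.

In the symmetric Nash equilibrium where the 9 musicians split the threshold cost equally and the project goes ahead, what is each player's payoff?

59 dollars

Equal share of the threshold: 126/9 = 14.
At this profile no one gains by cutting their contribution: any cut drops the total below 126, the project is cancelled, contributions are refunded, and the deviator ends with 57, which is less than 57 − 14 + 16 = 59. Contributing more than 14 just wastes the excess. So contributing exactly 14 is a best response.
Each player's payoff: 57 − 14 + 16 = 59.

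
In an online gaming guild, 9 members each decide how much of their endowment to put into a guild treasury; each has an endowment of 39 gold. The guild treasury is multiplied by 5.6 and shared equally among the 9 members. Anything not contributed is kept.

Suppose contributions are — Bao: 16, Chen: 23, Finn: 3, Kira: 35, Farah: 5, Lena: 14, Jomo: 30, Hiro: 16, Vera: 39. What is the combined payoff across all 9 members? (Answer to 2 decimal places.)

Total contributed: 16 + 23 + 3 + 35 + 5 + 14 + 30 + 16 + 39 = 181; total kept: 9 × 39 − 181 = 170.
The guild treasury pays out 5.6 × 181 = 1013.60 in aggregate.
Group total = 170 + 1013.60 = 1183.60.

1183.60 gold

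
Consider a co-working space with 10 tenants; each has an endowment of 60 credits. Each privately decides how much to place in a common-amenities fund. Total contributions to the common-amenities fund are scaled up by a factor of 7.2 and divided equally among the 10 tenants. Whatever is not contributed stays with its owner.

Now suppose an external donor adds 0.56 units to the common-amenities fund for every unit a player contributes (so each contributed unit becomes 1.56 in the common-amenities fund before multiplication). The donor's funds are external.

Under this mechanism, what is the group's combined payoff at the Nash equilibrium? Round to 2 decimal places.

6739.20 credits

Under the mechanism each unit contributed yields 7.2 × 1.56 / 10 = 1.1232 back to its contributor per unit of net cost, which exceeds 1, making full contribution the dominant choice for everyone.
So the Nash equilibrium is full contribution by all 10; the group earns 7.2 × 1.56 × 600 = 6739.20.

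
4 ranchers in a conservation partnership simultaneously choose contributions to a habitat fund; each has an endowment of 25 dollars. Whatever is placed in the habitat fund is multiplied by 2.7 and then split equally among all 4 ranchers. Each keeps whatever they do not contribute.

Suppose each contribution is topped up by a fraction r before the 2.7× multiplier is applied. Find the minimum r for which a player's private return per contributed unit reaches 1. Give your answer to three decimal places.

With matching at rate r, one contributed unit becomes (1 + r) in the habitat fund and returns 2.7 × (1 + r) / 4 to the contributor.
Setting this equal to 1: 1 + r = 4/2.7 = 1.4815.
So the minimum matching rate is r = 1.4815 − 1 = 0.481.

0.481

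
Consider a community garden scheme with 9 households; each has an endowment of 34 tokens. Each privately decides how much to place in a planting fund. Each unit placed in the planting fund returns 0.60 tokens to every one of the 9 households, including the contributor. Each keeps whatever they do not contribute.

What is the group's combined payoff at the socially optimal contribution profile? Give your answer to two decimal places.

Each contributed unit returns 5.400 to the group as a whole (0.60 to each of 9 players), which exceeds 1, so the social optimum is full contribution: group total = 5.400 × 306 = 1652.40.

1652.40 tokens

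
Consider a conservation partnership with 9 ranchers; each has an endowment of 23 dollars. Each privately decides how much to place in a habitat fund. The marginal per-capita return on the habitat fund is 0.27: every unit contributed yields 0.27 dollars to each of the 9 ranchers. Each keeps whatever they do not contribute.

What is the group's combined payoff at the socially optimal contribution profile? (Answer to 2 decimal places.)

503.01 dollars

Each contributed unit returns 2.430 to the group as a whole (0.27 to each of 9 players), which exceeds 1, so the social optimum is full contribution: group total = 2.430 × 207 = 503.01.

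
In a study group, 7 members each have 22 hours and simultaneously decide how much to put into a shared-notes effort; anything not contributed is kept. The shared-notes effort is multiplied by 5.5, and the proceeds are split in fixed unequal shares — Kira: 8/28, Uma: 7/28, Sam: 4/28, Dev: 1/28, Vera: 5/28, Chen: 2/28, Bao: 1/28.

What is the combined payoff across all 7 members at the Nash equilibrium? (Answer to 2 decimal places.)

352.00 hours

For player j, contributing a unit is worthwhile iff 5.5 × (j's share) ≥ 1, i.e. iff j's share is at least 0.1818.
The shares above 0.1818 belong to Kira and Uma, contributing 22 each; the remaining 5 contribute 0. Total contributed: 44.
The shared-notes effort pays out 5.5 × 44 = 242.00 in total (split across the unequal shares, but the aggregate is all that matters for the group sum).
The 5 free-riders keep 22 each, adding 110. Group total = 110 + 242.00 = 352.00.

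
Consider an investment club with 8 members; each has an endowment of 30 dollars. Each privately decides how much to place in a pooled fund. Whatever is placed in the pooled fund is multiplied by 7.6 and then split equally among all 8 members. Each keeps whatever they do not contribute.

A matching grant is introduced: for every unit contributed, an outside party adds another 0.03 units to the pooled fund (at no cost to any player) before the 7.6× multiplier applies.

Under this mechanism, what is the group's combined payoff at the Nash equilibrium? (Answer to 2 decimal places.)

The effective private return is 7.6 × 1.03 / 8 = 0.9785, which is still under 1, so the mechanism doesn't change anyone's dominant strategy: zero contribution.
Everyone keeps their endowment and the group total is 8 × 30 = 240.

240.00 dollars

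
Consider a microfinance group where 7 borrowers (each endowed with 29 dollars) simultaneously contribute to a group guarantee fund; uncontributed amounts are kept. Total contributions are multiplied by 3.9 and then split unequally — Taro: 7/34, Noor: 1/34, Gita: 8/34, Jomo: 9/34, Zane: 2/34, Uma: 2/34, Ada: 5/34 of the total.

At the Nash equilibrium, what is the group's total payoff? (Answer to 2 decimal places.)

287.10 dollars

Each unit j contributes comes back to j as 3.9 × (j's share), so j prefers to contribute only if that share exceeds 1/3.9 = 0.2564; otherwise keeping the unit dominates.
Only Jomo (9/34) clears that bar, contributing 29; the remaining 6 contribute 0. Total contributed: 29.
The group guarantee fund pays out 3.9 × 29 = 113.10 in total (split across the unequal shares, but the aggregate is all that matters for the group sum).
The 6 free-riders keep 29 each, adding 174. Group total = 174 + 113.10 = 287.10.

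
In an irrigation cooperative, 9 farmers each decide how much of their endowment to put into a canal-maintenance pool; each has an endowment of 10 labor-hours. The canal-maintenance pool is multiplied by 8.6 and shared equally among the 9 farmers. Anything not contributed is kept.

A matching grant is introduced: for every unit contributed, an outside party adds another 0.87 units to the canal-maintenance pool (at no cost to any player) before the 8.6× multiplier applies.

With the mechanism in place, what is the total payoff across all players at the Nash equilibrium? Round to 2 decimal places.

The effective private return per unit is now 8.6 × 1.87 / 9 = 1.7869 > 1, so every player's dominant strategy flips to full contribution.
At the Nash equilibrium everyone contributes 10. Group total payoff = 8.6 × 1.87 × 90 = 1447.38.

1447.38 labor-hours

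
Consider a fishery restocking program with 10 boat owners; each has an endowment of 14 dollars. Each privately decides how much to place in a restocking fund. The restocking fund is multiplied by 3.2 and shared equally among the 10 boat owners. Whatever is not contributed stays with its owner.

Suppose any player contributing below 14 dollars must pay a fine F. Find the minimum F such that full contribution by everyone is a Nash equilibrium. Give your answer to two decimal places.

9.52 dollars

Given the others contribute fully, the best deviation is to contribute 0 (any partial contribution still incurs the fine and gives up units whose private return 0.3200 is below 1).
Deviating from 14 to 0 saves 14 dollars but forfeits the deviator's share of the drop in the restocking fund: 3.2/10 × 14 = 4.48.
So the deviation gain is 14 − 4.48 = 9.52, and the fine must be at least 9.52 dollars to wipe it out.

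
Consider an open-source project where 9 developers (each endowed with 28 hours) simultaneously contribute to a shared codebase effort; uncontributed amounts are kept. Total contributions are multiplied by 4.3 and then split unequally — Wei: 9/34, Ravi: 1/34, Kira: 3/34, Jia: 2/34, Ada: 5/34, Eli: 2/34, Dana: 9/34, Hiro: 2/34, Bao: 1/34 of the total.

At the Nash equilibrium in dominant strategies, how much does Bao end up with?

Player j's private return per contributed unit is 4.3 × (j's share). Contributing is weakly dominant for j when that share is at least 1/4.3 = 0.2326, and contributing 0 is dominant otherwise.
Wei and Dana clear that bar, contributing 28 each; the remaining 7 contribute 0. Total contributed: 56.
Bao keeps 28 and receives 4.3 × 56 × 1/34 = 7.08 from the shared codebase effort, for a payoff of 35.08.

35.08 hours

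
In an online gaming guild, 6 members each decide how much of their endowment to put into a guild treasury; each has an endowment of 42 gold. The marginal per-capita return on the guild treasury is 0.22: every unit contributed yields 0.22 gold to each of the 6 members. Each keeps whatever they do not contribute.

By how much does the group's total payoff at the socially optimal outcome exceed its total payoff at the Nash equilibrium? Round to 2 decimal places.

The private return per contributed unit is 0.22 < 1, so contributing 0 is dominant for every player. At the Nash equilibrium everyone keeps their 42, and the group total is 6 × 42 = 252.
Each contributed unit returns 1.320 to the group as a whole (0.22 to each of 6 players), which exceeds 1, so the social optimum is full contribution: group total = 1.320 × 252 = 332.64.
Efficiency loss = 332.64 − 252 = 80.64.

80.64 gold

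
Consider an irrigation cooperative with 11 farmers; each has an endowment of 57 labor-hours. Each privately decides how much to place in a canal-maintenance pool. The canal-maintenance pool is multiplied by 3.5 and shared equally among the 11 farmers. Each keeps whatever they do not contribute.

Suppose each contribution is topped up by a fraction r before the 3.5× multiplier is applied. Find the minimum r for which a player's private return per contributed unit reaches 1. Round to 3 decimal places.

With matching at rate r, one contributed unit becomes (1 + r) in the canal-maintenance pool and returns 3.5 × (1 + r) / 11 to the contributor.
Setting this equal to 1: 1 + r = 11/3.5 = 3.1429.
So the minimum matching rate is r = 3.1429 − 1 = 2.143.

2.143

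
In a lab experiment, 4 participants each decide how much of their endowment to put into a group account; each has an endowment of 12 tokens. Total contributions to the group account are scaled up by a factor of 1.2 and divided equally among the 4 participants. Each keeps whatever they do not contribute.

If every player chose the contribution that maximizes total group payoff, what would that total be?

Each contributed unit returns 1.200 to the group as a whole (0.3000 to each of 4 players), which exceeds 1, so the social optimum is full contribution: group total = 1.200 × 48 = 57.60.

57.60 tokens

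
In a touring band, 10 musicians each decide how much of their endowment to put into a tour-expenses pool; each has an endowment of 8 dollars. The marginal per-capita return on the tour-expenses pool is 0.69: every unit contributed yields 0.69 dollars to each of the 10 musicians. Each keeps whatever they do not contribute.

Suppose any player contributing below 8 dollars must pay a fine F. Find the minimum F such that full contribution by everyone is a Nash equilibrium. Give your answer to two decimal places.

2.48 dollars

Given the others contribute fully, the best deviation is to contribute 0 (any partial contribution still incurs the fine and gives up units whose private return 0.69 is below 1).
Deviating from 8 to 0 saves 8 dollars but forfeits the deviator's share of the drop in the tour-expenses pool: 0.69 × 8 = 5.52.
So the deviation gain is 8 − 5.52 = 2.48, and the fine must be at least 2.48 dollars to wipe it out.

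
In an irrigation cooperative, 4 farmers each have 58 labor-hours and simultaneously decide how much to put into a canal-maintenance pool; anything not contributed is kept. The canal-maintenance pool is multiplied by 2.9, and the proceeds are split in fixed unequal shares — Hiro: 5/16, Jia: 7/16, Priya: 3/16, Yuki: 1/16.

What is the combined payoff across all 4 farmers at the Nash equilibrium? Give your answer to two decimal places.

342.20 labor-hours

Player j's private return per contributed unit is 2.9 × (j's share). Contributing is weakly dominant for j when that share is at least 1/2.9 = 0.3448, and contributing 0 is dominant otherwise.
The only share above 0.3448 is Jia's 7/16, contributing 58; the remaining 3 contribute 0. Total contributed: 58.
The canal-maintenance pool pays out 2.9 × 58 = 168.20 in total (split across the unequal shares, but the aggregate is all that matters for the group sum).
The 3 free-riders keep 58 each, adding 174. Group total = 174 + 168.20 = 342.20.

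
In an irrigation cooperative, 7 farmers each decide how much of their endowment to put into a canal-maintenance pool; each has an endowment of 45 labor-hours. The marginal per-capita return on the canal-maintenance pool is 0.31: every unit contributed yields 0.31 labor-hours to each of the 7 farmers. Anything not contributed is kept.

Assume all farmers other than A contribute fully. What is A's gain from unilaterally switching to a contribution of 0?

Switching from a contribution of 45 to 0 lets A keep an extra 45 labor-hours, but lowers the canal-maintenance pool by 45, which costs A their own share of that drop: 0.31 × 45 = 13.95.
Net gain = 45 − 13.95 = 31.05. The private return per contributed unit (0.31) is below 1, so free-riding is indeed the best response regardless of what the others do.

31.05 labor-hours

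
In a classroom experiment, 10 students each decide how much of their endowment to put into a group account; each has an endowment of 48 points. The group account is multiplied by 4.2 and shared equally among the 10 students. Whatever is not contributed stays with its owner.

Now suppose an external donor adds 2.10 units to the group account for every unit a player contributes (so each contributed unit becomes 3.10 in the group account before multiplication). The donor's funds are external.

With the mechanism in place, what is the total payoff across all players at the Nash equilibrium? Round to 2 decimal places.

6249.60 points

With the mechanism, a contributed unit returns 4.2 × 3.10 / 10 = 1.3020 per unit of net cost to the contributor — now above 1 — so contributing fully is weakly dominant for every player.
At the Nash equilibrium everyone contributes 48. Group total payoff = 4.2 × 3.10 × 480 = 6249.60.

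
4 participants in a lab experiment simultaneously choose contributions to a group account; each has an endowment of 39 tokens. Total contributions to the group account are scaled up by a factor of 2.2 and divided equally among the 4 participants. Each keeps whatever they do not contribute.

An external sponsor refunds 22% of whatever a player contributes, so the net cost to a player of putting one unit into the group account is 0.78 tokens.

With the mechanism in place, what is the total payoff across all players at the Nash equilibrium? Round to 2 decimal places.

With the mechanism, a contributed unit returns (2.2/4) / 0.78 = 0.7051 per unit of net cost — still below 1 — so contributing 0 remains dominant for every player.
Everyone keeps their endowment and the group total is 4 × 39 = 156.

156.00 tokens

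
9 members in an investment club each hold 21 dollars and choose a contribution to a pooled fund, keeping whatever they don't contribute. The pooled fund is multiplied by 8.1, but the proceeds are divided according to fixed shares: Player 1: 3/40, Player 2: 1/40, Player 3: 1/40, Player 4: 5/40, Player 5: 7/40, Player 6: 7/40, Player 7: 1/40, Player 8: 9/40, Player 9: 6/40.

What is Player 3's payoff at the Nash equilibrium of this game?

42.26 dollars

A player with share s gets back 8.1·s per unit contributed, so full contribution is dominant for anyone with s > 1/8.1 = 0.1235 and zero contribution is dominant for anyone below.
Player 4, Player 5, Player 6, Player 8 and Player 9 clear that bar, contributing 21 each; the remaining 4 contribute 0. Total contributed: 105.
Player 3 keeps 21 and receives 8.1 × 105 × 1/40 = 21.26 from the pooled fund, for a payoff of 42.26.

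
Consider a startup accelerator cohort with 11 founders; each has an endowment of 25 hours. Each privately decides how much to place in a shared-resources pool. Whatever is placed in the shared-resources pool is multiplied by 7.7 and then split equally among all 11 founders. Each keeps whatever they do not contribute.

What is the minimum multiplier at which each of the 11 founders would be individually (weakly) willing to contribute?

11

A contributed unit returns (multiplier)/11 to its contributor.
This reaches 1 exactly when the multiplier is 11.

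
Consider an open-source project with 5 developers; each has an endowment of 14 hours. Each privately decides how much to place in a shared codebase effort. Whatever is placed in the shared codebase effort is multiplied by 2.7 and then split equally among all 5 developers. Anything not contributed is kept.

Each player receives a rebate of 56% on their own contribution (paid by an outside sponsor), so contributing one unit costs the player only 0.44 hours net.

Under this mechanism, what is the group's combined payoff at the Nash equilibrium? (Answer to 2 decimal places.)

The effective private return per unit is now (2.7/5) / 0.44 = 1.2273 > 1, so every player's dominant strategy flips to full contribution.
At the Nash equilibrium everyone contributes 14. Group total payoff = 5 × (14 × 0.56 + 2.7 × 14) = 228.20.

228.20 hours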